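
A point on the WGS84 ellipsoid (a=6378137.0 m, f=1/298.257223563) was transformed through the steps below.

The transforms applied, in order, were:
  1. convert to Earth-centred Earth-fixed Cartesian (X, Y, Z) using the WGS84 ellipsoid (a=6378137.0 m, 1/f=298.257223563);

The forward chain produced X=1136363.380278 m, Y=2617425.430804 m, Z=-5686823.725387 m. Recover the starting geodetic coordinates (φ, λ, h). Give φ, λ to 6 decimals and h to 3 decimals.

start: X=1136363.3803, Y=2617425.4308, Z=-5686823.7254 m
→ geod (Bowring, a=6378137.000): φ=-63.50793000°, λ=66.53177500°, h=1526.3420 m

φ=-63.507930°, λ=66.531775°, h=1526.342 m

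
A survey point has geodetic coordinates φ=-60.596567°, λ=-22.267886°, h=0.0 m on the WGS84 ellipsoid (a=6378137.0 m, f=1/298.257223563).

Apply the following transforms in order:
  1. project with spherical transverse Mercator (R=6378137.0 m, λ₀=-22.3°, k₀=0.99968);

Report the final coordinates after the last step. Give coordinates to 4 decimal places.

E=1754.5637 m, N=-6743420.8254 m

start: φ=-60.596567°, λ=-22.267886°, h=0.000 m
→ tm (R=6378137.0, λ₀=-22.3°): E=1754.5637, N=-6743420.8254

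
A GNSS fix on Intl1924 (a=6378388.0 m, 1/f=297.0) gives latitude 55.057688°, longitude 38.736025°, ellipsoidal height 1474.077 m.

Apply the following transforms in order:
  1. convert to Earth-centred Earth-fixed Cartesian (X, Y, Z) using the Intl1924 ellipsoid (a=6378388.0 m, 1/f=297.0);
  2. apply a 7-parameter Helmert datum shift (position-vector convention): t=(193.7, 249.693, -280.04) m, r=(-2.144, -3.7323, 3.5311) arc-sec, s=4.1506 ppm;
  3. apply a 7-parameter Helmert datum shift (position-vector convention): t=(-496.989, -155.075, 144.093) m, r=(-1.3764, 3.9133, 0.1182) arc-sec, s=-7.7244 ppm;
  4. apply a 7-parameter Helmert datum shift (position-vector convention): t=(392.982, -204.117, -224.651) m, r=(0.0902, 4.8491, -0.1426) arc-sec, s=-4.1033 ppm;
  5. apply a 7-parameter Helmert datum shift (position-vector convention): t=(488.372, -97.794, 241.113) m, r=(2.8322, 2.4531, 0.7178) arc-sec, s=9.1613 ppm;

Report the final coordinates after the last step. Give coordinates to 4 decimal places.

X=2857496.6104 m, Y=2291526.5373 m, Z=5206157.0035 m

start: φ=55.057688°, λ=38.736025°, h=1474.077 m
→ ECEF (a=6378388.000, f=1/297.0): X=2856772.3696, Y=2291656.8230, Z=5206379.0460
→ Helmert 7p (PV): X=2856844.4870, Y=2292019.0512, Z=5206148.4878
→ Helmert 7p (PV): X=2856422.8886, Y=2291882.6491, Z=5206182.8717
→ Helmert 7p (PV): X=2856928.1265, Y=2291664.8764, Z=5205870.7087
→ Helmert 7p (PV): X=2857496.6104, Y=2291526.5373, Z=5206157.0035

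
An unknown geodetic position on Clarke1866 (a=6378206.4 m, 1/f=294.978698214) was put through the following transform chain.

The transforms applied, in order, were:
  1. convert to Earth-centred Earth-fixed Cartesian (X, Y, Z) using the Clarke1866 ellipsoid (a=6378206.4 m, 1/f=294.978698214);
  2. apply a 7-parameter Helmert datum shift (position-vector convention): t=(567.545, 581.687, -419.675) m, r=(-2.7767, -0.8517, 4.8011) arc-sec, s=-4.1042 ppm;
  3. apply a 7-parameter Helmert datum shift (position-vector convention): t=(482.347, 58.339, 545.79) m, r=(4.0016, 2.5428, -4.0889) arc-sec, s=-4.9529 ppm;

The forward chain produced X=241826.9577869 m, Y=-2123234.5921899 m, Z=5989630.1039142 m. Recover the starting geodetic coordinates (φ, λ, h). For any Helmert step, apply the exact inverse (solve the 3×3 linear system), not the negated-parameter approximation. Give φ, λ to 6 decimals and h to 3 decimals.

φ=70.483239°, λ=-83.533568°, h=521.349 m

start: X=241826.9578, Y=-2123234.5922, Z=5989630.1039 m
→ Helmert⁻¹: X=241314.0618, Y=-2123182.4725, Z=5989158.1427
→ Helmert⁻¹: X=240722.8010, Y=-2123859.1096, Z=5989572.8152
→ geod (Bowring, a=6378206.400): φ=70.48323900°, λ=-83.53356800°, h=521.3490 m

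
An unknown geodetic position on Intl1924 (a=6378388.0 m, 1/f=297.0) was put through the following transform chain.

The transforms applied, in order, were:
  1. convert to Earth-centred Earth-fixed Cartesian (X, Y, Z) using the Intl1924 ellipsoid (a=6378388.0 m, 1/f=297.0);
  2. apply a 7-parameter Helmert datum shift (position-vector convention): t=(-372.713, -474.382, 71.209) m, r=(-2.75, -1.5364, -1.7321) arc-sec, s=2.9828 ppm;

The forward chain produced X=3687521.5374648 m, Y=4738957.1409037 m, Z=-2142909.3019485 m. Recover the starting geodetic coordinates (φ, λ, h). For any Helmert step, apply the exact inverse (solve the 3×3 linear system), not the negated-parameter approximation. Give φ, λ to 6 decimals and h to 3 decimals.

φ=-19.761376°, λ=52.113210°, h=168.103 m

start: X=3687521.5375, Y=4738957.1409, Z=-2142909.3019 m
→ Helmert⁻¹: X=3687827.4886, Y=4739476.9250, Z=-2142938.3998
→ geod (Bowring, a=6378388.000): φ=-19.76137600°, λ=52.11321000°, h=168.1030 m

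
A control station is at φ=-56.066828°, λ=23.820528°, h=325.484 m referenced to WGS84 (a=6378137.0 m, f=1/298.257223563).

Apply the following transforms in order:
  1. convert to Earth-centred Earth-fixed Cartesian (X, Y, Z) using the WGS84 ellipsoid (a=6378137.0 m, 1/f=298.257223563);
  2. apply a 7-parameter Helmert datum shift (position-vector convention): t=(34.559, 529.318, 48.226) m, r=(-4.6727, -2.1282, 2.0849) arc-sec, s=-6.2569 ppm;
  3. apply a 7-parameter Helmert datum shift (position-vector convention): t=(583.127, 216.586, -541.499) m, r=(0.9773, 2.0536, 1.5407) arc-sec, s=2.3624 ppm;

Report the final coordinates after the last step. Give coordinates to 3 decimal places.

X=3265421.936 m, Y=1442066.969 m, Z=-5269366.921 m

start: φ=-56.066828°, λ=23.820528°, h=325.484 m
→ ECEF (a=6378137.000, f=1/298.257223563): X=3264840.3979, Y=1441363.6853, Z=-5268869.5265
→ Helmert 7p (PV): X=3264894.3229, Y=1441797.6257, Z=-5268787.3003
→ Helmert 7p (PV): X=3265421.9364, Y=1442066.9690, Z=-5269366.9207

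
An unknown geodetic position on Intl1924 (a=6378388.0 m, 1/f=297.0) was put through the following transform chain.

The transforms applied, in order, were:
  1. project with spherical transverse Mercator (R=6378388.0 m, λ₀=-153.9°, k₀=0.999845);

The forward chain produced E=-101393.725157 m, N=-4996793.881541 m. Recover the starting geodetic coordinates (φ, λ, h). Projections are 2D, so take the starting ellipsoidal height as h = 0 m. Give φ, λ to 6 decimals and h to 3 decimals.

φ=-44.884942°, λ=-155.185685°, h=0.000 m

start: E=-101393.7252, N=-4996793.8815 m
→ tm⁻¹: φ=-44.88494200°, λ=-155.18568500°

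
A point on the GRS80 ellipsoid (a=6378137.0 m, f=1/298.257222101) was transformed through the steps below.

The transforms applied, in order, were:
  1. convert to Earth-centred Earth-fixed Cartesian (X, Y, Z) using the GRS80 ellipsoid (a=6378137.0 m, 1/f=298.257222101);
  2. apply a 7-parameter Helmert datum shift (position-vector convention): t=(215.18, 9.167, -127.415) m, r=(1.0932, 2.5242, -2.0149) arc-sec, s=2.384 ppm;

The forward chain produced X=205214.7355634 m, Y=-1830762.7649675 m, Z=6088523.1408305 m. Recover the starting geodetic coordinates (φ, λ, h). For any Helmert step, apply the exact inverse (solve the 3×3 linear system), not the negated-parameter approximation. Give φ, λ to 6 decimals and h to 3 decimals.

start: X=205214.7356, Y=-1830762.7650, Z=6088523.1408 m
→ Helmert⁻¹: X=204942.4395, Y=-1830733.2957, Z=6088648.2514
→ geod (Bowring, a=6378137.000): φ=73.27272500°, λ=-83.61258600°, h=2690.6590 m

φ=73.272725°, λ=-83.612586°, h=2690.659 m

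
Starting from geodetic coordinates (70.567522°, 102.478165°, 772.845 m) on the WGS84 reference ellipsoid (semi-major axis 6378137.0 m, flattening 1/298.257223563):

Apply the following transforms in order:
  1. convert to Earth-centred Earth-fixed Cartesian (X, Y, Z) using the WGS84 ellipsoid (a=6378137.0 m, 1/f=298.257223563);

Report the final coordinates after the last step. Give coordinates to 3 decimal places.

X=-459917.256 m, Y=2078300.542 m, Z=5993129.128 m

start: φ=70.567522°, λ=102.478165°, h=772.845 m
→ ECEF (a=6378137.000, f=1/298.257223563): X=-459917.2558, Y=2078300.5420, Z=5993129.1276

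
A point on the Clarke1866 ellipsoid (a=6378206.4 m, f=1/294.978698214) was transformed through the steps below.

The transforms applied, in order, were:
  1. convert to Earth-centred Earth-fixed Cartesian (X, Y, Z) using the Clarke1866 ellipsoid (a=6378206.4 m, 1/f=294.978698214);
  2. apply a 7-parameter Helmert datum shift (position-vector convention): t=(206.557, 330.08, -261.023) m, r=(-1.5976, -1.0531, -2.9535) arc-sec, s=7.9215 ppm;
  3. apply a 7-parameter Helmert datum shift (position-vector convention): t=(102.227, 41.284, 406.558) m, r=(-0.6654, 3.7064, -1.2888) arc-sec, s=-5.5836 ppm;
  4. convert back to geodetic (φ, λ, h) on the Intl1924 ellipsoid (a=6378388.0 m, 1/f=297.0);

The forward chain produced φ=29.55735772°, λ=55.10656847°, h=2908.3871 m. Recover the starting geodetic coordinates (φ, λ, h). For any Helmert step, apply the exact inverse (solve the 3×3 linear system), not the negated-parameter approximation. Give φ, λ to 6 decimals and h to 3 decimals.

φ=29.560430°, λ=55.108306°, h=2620.560 m

start: φ=29.557358°, λ=55.106568°, h=2908.387 m
→ ECEF (a=6378388.000, f=1/297.0): X=3177972.8099, Y=4556630.3297, Z=3129266.1818
→ Helmert⁻¹: X=3177803.6314, Y=4556624.2500, Z=3128948.8961
→ Helmert⁻¹: X=3177522.6384, Y=4556279.3396, Z=3129204.1983
→ geod (Bowring, a=6378206.400): φ=29.56043000°, λ=55.10830600°, h=2620.5600 m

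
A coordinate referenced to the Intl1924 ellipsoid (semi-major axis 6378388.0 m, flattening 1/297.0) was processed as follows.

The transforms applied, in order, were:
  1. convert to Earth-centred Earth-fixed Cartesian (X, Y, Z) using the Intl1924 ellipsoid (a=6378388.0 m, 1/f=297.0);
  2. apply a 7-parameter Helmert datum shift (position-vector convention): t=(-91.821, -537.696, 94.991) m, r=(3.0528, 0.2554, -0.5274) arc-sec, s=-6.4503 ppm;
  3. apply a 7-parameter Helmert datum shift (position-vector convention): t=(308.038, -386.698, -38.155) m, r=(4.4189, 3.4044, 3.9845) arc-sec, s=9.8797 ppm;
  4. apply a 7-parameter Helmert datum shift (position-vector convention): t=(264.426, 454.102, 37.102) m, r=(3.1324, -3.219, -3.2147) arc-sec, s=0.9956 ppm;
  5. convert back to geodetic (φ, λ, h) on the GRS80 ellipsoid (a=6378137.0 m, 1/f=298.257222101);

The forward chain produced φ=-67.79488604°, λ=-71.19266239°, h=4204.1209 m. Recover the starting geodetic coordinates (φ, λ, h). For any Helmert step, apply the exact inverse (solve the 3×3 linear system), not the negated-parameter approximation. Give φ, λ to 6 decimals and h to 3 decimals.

φ=-67.797943°, λ=-71.201945°, h=3862.680 m

start: φ=-67.794886°, λ=-71.192662°, h=4204.121 m
→ ECEF (a=6378137.000, f=1/298.257222101): X=779848.1673, Y=-2289827.6588, Z=-5886377.4229
→ Helmert⁻¹: X=779526.7973, Y=-2290356.7238, Z=-5886386.0478
→ Helmert⁻¹: X=779263.9745, Y=-2290088.5584, Z=-5886227.8147
→ Helmert⁻¹: X=779373.9656, Y=-2289650.7579, Z=-5886325.9217
→ geod (Bowring, a=6378388.000): φ=-67.79794300°, λ=-71.20194500°, h=3862.6800 m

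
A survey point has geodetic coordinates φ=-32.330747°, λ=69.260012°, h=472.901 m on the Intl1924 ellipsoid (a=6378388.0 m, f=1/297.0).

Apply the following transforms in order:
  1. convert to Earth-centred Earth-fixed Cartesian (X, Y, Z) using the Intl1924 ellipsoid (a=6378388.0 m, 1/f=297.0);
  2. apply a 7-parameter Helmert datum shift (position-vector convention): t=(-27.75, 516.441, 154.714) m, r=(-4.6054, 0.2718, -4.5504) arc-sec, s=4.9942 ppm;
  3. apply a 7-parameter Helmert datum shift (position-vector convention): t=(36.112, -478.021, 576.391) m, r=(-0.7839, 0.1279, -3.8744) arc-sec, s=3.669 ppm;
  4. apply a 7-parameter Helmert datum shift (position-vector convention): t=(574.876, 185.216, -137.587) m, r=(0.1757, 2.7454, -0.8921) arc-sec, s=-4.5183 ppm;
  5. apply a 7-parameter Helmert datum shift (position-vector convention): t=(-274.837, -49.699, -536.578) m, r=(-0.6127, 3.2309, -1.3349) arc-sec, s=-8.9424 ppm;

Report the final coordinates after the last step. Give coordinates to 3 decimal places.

X=1911032.551 m, Y=5045499.580 m, Z=-3391910.466 m

start: φ=-32.330747°, λ=69.260012°, h=472.901 m
→ ECEF (a=6378388.000, f=1/297.0): X=1910577.5871, Y=5045544.3266, Z=-3391782.0756
→ Helmert 7p (PV): X=1910666.2196, Y=5045968.0859, Z=-3391759.4740
→ Helmert 7p (PV): X=1910802.0205, Y=5045459.7989, Z=-3391215.8892
→ Helmert 7p (PV): X=1911344.9475, Y=5045616.8425, Z=-3391359.2887
→ Helmert 7p (PV): X=1911032.5510, Y=5045499.5801, Z=-3391910.4662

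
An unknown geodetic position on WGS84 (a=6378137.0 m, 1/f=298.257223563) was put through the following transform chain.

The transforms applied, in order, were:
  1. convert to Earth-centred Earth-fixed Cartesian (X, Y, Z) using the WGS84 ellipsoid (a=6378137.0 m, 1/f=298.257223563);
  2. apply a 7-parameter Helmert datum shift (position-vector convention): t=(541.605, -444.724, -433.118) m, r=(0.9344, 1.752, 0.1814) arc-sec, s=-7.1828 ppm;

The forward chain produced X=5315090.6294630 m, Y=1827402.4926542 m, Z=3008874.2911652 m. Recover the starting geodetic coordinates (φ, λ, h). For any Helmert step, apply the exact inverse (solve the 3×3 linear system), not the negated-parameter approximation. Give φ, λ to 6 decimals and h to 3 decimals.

start: X=5315090.6295, Y=1827402.4927, Z=3008874.2912 m
→ Helmert⁻¹: X=5314563.2442, Y=1827869.3046, Z=3009365.8857
→ geod (Bowring, a=6378137.000): φ=28.32782800°, λ=18.97993500°, h=1752.4680 m

φ=28.327828°, λ=18.979935°, h=1752.468 m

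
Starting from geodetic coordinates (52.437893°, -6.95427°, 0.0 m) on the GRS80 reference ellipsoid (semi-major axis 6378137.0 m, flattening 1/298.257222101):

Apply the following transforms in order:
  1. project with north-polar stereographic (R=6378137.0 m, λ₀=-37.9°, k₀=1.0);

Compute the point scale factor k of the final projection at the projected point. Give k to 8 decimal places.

start: φ=52.437893°, λ=-6.954270°, h=0.000 m
→ into stereo (λ₀=-37.9°): φ=52.43789300°, λ−λ₀=30.94573000°
scale k = 1.11563999

1.11563999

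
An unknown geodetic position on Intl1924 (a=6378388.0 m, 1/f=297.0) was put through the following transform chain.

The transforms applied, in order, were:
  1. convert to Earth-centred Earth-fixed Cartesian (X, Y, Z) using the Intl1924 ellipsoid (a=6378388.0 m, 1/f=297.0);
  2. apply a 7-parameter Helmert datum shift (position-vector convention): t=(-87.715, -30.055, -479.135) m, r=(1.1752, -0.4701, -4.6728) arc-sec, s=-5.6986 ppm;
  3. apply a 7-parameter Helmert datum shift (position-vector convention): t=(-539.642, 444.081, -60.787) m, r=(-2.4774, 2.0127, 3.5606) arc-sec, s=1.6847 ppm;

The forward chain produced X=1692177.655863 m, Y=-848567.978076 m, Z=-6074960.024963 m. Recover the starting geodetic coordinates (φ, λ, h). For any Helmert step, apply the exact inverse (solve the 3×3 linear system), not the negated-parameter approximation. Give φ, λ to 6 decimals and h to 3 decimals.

φ=-72.793771°, λ=-26.632892°, h=3997.439 m

start: X=1692177.6559, Y=-848567.9781, Z=-6074960.0250 m
→ Helmert⁻¹: X=1692759.0688, Y=-848966.8856, Z=-6074882.6827
→ Helmert⁻¹: X=1692861.8186, Y=-848937.9269, Z=-6074437.1848
→ geod (Bowring, a=6378388.000): φ=-72.79377100°, λ=-26.63289200°, h=3997.4390 m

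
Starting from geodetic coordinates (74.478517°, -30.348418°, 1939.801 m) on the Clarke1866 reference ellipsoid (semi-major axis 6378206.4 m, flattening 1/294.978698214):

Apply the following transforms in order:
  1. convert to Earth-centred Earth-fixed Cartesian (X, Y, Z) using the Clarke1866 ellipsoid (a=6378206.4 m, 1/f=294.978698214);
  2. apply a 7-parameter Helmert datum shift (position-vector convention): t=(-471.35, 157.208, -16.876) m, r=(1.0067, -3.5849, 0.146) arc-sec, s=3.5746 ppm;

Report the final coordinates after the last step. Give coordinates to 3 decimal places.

start: φ=74.478517°, λ=-30.348418°, h=1939.801 m
→ ECEF (a=6378206.400, f=1/294.978698214): X=1478018.1832, Y=-865360.4197, Z=6125135.5129
→ Helmert 7p (PV): X=1477446.2733, Y=-865235.1534, Z=6125161.9965

X=1477446.273 m, Y=-865235.153 m, Z=6125161.996 m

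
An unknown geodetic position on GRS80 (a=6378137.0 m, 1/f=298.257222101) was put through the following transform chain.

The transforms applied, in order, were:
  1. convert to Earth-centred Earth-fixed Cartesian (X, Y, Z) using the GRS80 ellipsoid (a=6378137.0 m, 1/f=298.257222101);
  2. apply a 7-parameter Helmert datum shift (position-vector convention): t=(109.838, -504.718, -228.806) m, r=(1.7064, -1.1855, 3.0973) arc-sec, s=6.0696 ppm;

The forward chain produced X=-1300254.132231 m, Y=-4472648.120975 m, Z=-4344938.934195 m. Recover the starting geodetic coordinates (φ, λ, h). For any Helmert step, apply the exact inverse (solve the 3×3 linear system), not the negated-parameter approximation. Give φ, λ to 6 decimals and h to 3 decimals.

φ=-43.202284°, λ=-106.213864°, h=1065.093 m

start: X=-1300254.1322, Y=-4472648.1210, Z=-4344938.9342 m
→ Helmert⁻¹: X=-1300448.2024, Y=-4472132.6739, Z=-4344639.2861
→ geod (Bowring, a=6378137.000): φ=-43.20228400°, λ=-106.21386400°, h=1065.0930 m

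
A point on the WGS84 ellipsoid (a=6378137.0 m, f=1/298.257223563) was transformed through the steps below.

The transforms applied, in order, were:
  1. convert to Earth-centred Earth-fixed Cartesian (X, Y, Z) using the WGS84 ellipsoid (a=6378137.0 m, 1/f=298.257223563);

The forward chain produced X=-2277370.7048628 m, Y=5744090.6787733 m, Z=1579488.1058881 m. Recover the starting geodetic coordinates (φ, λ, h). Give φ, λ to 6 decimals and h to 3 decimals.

start: X=-2277370.7049, Y=5744090.6788, Z=1579488.1059 m
→ geod (Bowring, a=6378137.000): φ=14.43143500°, λ=111.62693600°, h=937.2920 m

φ=14.431435°, λ=111.626936°, h=937.292 m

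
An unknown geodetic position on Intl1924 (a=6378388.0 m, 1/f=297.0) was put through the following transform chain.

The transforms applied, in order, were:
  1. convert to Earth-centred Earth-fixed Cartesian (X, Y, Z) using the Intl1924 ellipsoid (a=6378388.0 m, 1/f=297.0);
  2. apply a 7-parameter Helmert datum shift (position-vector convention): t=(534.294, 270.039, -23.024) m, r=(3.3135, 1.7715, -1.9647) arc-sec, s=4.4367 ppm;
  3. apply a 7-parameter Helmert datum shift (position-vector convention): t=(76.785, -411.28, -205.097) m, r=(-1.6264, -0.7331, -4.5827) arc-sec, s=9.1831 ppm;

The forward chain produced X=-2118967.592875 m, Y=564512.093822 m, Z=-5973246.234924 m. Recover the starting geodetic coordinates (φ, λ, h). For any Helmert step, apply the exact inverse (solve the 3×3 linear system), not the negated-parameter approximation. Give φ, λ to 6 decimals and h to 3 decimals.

start: X=-2118967.5929, Y=564512.0938, Z=-5973246.2349 m
→ Helmert⁻¹: X=-2119058.6987, Y=564918.2028, Z=-5972974.3015
→ Helmert⁻¹: X=-2119537.6674, Y=564529.5184, Z=-5972952.0498
→ geod (Bowring, a=6378388.000): φ=-69.96007000°, λ=165.08575900°, h=3509.7190 m

φ=-69.960070°, λ=165.085759°, h=3509.719 m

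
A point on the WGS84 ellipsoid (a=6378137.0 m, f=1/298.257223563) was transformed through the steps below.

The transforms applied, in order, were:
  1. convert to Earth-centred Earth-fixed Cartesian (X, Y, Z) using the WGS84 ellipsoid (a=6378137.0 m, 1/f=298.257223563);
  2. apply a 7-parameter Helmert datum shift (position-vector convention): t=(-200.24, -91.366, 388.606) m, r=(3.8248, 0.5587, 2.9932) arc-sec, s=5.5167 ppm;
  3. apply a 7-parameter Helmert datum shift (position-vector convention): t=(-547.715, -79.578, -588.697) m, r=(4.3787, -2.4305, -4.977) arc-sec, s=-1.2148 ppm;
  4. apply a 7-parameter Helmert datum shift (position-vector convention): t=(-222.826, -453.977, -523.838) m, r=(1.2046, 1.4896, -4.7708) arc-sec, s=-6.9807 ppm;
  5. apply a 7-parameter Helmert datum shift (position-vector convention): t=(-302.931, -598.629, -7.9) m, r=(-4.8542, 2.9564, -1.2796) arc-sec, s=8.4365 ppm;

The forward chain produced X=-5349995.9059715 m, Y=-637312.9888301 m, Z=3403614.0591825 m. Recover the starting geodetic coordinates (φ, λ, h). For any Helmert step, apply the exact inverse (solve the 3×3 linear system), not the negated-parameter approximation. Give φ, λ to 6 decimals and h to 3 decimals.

φ=32.467393°, λ=-173.216646°, h=1.150 m

start: X=-5349995.9060, Y=-637312.9888, Z=3403614.0592 m
→ Helmert⁻¹: X=-5349692.6745, Y=-636822.2734, Z=3403501.5806
→ Helmert⁻¹: X=-5349517.0535, Y=-636476.5907, Z=3404014.2652
→ Helmert⁻¹: X=-5348920.3606, Y=-636454.5744, Z=3404683.6376
→ Helmert⁻¹: X=-5348709.0669, Y=-636218.9543, Z=3404273.5609
→ geod (Bowring, a=6378137.000): φ=32.46739300°, λ=-173.21664600°, h=1.1500 m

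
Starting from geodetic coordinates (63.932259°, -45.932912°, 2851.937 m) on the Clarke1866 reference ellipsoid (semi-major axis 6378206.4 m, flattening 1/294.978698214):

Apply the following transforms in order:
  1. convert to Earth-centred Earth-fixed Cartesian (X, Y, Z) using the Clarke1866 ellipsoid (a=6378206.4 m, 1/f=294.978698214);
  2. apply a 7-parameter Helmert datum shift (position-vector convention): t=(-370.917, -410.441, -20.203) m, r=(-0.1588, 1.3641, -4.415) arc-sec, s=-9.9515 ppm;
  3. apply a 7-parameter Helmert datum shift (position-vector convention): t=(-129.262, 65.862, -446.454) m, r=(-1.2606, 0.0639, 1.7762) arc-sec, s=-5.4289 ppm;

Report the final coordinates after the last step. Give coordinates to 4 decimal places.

X=1955046.3849 m, Y=-2020604.5434 m, Z=5708215.5740 m

start: φ=63.932259°, λ=-45.932912°, h=2851.937 m
→ ECEF (a=6378206.400, f=1/294.978698214): X=1955562.9592, Y=-2020305.3025, Z=5708769.6669
→ Helmert 7p (PV): X=1955167.0918, Y=-2020733.1009, Z=5708681.2758
→ Helmert 7p (PV): X=1955046.3849, Y=-2020604.5434, Z=5708215.5740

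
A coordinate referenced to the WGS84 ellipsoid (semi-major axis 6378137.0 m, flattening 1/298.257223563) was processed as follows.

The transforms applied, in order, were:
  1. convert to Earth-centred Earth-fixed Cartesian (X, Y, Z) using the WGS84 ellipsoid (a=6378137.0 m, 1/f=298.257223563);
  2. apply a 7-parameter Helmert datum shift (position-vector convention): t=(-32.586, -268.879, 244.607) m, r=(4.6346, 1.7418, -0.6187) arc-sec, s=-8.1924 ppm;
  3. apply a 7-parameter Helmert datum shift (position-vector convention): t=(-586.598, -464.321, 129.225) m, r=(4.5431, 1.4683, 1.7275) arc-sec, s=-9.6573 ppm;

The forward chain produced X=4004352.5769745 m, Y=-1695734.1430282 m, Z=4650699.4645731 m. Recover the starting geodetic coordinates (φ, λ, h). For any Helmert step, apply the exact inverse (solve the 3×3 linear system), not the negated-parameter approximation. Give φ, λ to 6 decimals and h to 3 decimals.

φ=47.112213°, λ=-22.937426°, h=385.781 m

start: X=4004352.5770, Y=-1695734.1430, Z=4650699.4646 m
→ Helmert⁻¹: X=4004930.5486, Y=-1695217.3019, Z=4650680.9993
→ Helmert⁻¹: X=4004961.7574, Y=-1694845.8018, Z=4650546.3924
→ geod (Bowring, a=6378137.000): φ=47.11221300°, λ=-22.93742600°, h=385.7810 m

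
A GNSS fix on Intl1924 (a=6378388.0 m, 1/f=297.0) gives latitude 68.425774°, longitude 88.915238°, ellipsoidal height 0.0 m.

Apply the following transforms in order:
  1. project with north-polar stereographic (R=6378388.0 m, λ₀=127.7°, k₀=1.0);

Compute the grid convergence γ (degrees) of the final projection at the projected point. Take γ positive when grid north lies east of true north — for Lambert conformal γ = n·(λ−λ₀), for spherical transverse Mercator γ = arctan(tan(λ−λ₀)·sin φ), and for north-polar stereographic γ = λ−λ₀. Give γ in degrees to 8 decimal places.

start: φ=68.425774°, λ=88.915238°, h=0.000 m
→ into stereo (λ₀=127.7°): φ=68.42577400°, λ−λ₀=-38.78476200°
convergence γ = -38.78476200°

-38.78476200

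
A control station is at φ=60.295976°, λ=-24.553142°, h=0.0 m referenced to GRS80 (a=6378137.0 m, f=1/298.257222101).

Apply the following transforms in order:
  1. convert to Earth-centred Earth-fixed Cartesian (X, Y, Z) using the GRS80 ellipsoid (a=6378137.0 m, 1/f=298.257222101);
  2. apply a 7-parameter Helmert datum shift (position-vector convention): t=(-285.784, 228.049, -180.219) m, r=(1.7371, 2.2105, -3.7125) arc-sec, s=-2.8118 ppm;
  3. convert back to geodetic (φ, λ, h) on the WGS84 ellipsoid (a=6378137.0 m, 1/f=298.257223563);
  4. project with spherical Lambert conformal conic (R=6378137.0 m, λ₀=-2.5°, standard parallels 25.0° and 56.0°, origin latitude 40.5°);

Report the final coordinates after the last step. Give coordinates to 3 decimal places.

start: φ=60.295976°, λ=-24.553142°, h=0.000 m
→ ECEF (a=6378137.000, f=1/298.257222101): X=2881995.9707, Y=-1316630.8159, Z=5516891.3510
→ Helmert 7p (PV): X=2881737.5088, Y=-1316497.3984, Z=5516653.6456
→ geod (Bowring, a=6378137.000): φ=60.29718383°, λ=-24.55288967°, h=-350.4324 m
→ lcc (R=6378137.0, λ₀=-2.5°): E=-1236785.2188, N=2323749.3183

E=-1236785.219 m, N=2323749.318 m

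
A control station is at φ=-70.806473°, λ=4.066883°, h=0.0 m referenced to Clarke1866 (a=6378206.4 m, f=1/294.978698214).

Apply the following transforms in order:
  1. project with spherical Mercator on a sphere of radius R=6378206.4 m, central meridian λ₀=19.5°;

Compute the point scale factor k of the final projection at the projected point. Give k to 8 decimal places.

start: φ=-70.806473°, λ=4.066883°, h=0.000 m
→ into merc (λ₀=19.5°): φ=-70.80647300°, λ−λ₀=-15.43311700°
scale k = 3.04173300

3.04173300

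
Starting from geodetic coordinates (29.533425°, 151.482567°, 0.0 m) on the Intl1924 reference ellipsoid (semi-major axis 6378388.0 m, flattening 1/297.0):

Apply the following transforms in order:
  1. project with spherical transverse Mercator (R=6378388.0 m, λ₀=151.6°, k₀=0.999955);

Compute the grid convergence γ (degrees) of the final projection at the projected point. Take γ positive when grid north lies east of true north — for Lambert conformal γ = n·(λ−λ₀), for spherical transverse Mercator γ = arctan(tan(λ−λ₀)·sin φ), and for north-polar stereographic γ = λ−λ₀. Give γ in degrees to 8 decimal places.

start: φ=29.533425°, λ=151.482567°, h=0.000 m
→ into tm (λ₀=151.6°): φ=29.53342500°, λ−λ₀=-0.11743300°
convergence γ = -0.05788645°

-0.05788645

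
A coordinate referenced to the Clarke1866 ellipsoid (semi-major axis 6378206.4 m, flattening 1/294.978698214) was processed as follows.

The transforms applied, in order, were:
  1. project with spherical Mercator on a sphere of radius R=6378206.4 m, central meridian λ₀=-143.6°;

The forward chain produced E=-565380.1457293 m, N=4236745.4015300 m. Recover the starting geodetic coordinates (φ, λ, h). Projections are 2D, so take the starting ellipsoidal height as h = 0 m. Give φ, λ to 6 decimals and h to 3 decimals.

start: E=-565380.1457, N=4236745.4015 m
→ merc⁻¹: φ=35.53407900°, λ=-148.67884100°

φ=35.534079°, λ=-148.678841°, h=0.000 m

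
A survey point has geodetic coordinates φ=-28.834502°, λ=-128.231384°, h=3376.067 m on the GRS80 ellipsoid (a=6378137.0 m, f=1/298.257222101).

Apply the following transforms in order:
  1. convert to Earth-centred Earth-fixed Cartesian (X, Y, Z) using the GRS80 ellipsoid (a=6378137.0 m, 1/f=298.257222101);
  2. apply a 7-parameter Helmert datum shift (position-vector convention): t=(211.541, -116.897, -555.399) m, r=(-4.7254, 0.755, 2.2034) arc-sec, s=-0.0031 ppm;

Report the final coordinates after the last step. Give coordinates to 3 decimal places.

start: φ=-28.834502°, λ=-128.231384°, h=3376.067 m
→ ECEF (a=6378137.000, f=1/298.257222101): X=-3462195.7369, Y=-4394710.5260, Z=-3059473.5563
→ Helmert 7p (PV): X=-3461948.4379, Y=-4394934.4845, Z=-3059915.5929

X=-3461948.438 m, Y=-4394934.485 m, Z=-3059915.593 m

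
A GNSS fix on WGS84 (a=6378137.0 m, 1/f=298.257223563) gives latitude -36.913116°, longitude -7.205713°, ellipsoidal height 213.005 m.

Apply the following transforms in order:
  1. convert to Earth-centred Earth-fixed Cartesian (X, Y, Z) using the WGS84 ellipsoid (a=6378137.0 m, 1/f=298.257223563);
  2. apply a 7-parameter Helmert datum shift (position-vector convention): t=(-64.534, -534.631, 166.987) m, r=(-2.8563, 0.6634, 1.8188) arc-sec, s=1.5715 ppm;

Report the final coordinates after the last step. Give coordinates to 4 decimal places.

X=5065571.3148 m, Y=-640995.3493 m, Z=-3809662.5868 m

start: φ=-36.913116°, λ=-7.205713°, h=213.005 m
→ ECEF (a=6378137.000, f=1/298.257223563): X=5065634.4941, Y=-640451.6222, Z=-3809816.1631
→ Helmert 7p (PV): X=5065571.3148, Y=-640995.3493, Z=-3809662.5868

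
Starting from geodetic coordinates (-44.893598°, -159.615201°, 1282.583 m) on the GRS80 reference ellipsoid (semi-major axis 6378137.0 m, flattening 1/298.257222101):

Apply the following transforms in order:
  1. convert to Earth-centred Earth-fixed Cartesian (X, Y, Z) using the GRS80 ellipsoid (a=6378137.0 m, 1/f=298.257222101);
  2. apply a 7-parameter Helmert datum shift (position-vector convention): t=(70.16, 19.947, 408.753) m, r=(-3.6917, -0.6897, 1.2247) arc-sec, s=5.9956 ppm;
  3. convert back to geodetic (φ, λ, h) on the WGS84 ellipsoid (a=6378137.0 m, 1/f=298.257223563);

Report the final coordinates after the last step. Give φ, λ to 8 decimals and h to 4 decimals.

start: φ=-44.893598°, λ=-159.615201°, h=1282.583 m
→ ECEF (a=6378137.000, f=1/298.257222101): X=-4243356.2028, Y=-1576808.6528, Z=-4479884.6800
→ Helmert 7p (PV): X=-4243287.1421, Y=-1576903.5357, Z=-4479488.7538
→ geod (Bowring, a=6378137.000): φ=-44.89127567°, λ=-159.61377081°, h=980.7007 m

φ=-44.89127567°, λ=-159.61377081°, h=980.7007 m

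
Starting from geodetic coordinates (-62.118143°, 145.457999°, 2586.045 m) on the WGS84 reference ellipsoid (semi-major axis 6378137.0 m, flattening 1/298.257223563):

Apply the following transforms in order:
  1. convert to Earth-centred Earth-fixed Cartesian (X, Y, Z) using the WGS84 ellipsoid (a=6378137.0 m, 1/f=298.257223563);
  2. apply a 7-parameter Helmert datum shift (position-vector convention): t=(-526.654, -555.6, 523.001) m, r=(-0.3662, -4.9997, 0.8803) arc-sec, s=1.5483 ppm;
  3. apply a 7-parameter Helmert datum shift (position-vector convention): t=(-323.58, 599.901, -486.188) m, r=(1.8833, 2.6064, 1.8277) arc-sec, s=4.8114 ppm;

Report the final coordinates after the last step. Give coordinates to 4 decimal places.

start: φ=-62.118143°, λ=145.457999°, h=2586.045 m
→ ECEF (a=6378137.000, f=1/298.257223563): X=-2464357.9658, Y=1696367.4731, Z=-5616970.4385
→ Helmert 7p (PV): X=-2464759.5240, Y=1695794.0099, Z=-5616518.8802
→ Helmert 7p (PV): X=-2465180.9610, Y=1696431.5117, Z=-5616985.4627

X=-2465180.9610 m, Y=1696431.5117 m, Z=-5616985.4627 m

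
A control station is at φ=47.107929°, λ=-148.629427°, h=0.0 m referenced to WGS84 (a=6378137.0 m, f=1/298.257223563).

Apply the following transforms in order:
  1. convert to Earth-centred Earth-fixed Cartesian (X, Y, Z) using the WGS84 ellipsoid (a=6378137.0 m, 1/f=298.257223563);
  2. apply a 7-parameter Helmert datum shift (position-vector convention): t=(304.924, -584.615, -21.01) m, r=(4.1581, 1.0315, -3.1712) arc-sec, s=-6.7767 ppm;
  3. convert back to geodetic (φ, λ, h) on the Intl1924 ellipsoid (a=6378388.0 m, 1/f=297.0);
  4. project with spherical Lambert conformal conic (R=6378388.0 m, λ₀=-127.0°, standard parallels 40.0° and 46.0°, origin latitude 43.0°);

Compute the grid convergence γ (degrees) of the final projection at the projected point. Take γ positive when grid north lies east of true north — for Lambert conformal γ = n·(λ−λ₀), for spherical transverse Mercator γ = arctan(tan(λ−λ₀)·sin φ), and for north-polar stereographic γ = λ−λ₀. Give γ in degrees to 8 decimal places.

-14.75184423

start: φ=47.107929°, λ=-148.629427°, h=0.000 m
→ ECEF (a=6378137.000, f=1/298.257223563): X=-3713174.3351, Y=-2263914.4742, Z=4649939.5931
→ Helmert 7p (PV): X=-3712855.8006, Y=-2264520.3975, Z=4649860.0027
→ geod (Bowring, a=6378388.000): φ=47.10797484°, λ=-148.62042651°, h=-230.7312 m
→ into lcc (λ₀=-127.0°): φ=47.10797484°, λ−λ₀=-21.62042651°
convergence γ = -14.75184423°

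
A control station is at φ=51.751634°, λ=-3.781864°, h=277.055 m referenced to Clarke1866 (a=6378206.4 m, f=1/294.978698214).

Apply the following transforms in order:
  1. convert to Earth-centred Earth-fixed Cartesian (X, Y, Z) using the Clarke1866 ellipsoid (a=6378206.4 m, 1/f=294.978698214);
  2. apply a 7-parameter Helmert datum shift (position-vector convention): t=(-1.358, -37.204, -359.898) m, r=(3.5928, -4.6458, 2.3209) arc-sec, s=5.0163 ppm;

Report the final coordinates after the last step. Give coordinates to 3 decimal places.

start: φ=51.751634°, λ=-3.781864°, h=277.055 m
→ ECEF (a=6378206.400, f=1/294.978698214): X=3948388.5500, Y=-260996.3959, Z=4985756.4110
→ Helmert 7p (PV): X=3948297.6379, Y=-261077.3258, Z=4985505.9087

X=3948297.638 m, Y=-261077.326 m, Z=4985505.909 m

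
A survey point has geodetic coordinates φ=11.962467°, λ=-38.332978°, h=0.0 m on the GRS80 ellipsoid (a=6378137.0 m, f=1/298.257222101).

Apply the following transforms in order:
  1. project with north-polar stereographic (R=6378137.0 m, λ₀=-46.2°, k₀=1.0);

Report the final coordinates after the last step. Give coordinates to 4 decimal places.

E=1414836.1346 m, N=-10239461.5880 m

start: φ=11.962467°, λ=-38.332978°, h=0.000 m
→ stereo (R=6378137.0, λ₀=-46.2°): E=1414836.1346, N=-10239461.5880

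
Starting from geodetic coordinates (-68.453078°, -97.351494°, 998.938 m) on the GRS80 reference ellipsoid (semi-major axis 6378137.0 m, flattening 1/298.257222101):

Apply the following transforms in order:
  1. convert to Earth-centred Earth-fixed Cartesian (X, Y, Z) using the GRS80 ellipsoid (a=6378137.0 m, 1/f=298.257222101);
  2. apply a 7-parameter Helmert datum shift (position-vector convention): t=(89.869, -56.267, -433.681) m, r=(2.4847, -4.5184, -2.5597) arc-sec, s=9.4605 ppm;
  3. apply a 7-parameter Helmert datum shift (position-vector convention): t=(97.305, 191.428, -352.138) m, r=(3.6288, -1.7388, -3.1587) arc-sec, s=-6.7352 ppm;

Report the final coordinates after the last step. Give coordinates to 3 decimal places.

X=-300348.695 m, Y=-2330006.990 m, Z=-5911647.823 m

start: φ=-68.453078°, λ=-97.351494°, h=998.938 m
→ ECEF (a=6378137.000, f=1/298.257222101): X=-300649.7567, Y=-2330319.3312, Z=-5910767.7117
→ Helmert 7p (PV): X=-300462.1696, Y=-2330322.7104, Z=-5911291.9693
→ Helmert 7p (PV): X=-300348.6953, Y=-2330006.9899, Z=-5911647.8233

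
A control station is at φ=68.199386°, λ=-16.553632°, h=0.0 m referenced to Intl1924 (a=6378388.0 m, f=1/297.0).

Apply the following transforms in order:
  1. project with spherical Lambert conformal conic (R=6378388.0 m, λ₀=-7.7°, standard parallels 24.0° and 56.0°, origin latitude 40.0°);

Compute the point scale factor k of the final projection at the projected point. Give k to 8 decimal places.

start: φ=68.199386°, λ=-16.553632°, h=0.000 m
→ into lcc (λ₀=-7.7°): φ=68.19938600°, λ−λ₀=-8.85363200°
scale k = 1.11418483

1.11418483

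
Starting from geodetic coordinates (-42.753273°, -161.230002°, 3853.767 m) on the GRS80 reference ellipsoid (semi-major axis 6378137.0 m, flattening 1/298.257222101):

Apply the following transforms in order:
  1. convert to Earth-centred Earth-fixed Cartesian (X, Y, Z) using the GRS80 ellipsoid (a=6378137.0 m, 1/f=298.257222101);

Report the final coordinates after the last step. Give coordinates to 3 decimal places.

start: φ=-42.753273°, λ=-161.230002°, h=3853.767 m
→ ECEF (a=6378137.000, f=1/298.257222101): X=-4443826.0280, Y=-1510205.6330, Z=-4310032.0129

X=-4443826.028 m, Y=-1510205.633 m, Z=-4310032.013 m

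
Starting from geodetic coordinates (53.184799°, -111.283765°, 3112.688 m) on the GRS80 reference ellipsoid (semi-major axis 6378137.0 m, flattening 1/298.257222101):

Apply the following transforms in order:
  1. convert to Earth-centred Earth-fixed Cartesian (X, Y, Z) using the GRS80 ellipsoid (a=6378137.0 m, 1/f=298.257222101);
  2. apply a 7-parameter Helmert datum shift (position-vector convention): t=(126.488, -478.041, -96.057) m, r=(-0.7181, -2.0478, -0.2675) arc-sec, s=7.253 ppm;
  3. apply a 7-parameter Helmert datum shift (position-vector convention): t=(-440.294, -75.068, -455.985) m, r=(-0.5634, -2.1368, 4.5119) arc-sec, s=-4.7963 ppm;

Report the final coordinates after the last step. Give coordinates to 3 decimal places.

X=-1391350.354 m, Y=-3571287.488 m, Z=5084840.219 m

start: φ=53.184799°, λ=-111.283765°, h=3112.688 m
→ ECEF (a=6378137.000, f=1/298.257222101): X=-1391003.4475, Y=-3570728.5825, Z=5085385.8014
→ Helmert 7p (PV): X=-1390942.1674, Y=-3571213.0134, Z=5085325.2501
→ Helmert 7p (PV): X=-1391350.3537, Y=-3571287.4883, Z=5084840.2194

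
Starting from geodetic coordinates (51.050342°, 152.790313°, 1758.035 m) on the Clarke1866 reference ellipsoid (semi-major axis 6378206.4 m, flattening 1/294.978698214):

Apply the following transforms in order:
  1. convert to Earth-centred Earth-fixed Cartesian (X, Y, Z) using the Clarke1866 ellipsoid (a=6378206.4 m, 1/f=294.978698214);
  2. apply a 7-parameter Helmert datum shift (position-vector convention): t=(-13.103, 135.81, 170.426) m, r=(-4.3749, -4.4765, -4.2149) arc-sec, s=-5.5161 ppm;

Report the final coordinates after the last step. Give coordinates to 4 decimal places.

start: φ=51.050342°, λ=152.790313°, h=1758.035 m
→ ECEF (a=6378206.400, f=1/294.978698214): X=-3574179.2491, Y=1837642.5858, Z=4938230.3023
→ Helmert 7p (PV): X=-3574242.2579, Y=1837946.0349, Z=4938256.9433

X=-3574242.2579 m, Y=1837946.0349 m, Z=4938256.9433 m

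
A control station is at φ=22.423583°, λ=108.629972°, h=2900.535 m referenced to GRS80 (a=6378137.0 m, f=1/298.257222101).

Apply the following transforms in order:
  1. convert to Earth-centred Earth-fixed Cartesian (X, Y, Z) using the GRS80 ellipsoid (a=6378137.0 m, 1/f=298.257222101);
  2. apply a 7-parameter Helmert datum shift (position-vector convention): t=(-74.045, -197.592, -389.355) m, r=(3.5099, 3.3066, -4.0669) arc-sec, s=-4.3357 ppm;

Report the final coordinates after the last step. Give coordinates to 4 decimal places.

start: φ=22.423583°, λ=108.629972°, h=2900.535 m
→ ECEF (a=6378137.000, f=1/298.257222101): X=-1885243.2832, Y=5592208.4007, Z=2418943.2208
→ Helmert 7p (PV): X=-1885160.1164, Y=5591982.5718, Z=2418668.7592

X=-1885160.1164 m, Y=5591982.5718 m, Z=2418668.7592 m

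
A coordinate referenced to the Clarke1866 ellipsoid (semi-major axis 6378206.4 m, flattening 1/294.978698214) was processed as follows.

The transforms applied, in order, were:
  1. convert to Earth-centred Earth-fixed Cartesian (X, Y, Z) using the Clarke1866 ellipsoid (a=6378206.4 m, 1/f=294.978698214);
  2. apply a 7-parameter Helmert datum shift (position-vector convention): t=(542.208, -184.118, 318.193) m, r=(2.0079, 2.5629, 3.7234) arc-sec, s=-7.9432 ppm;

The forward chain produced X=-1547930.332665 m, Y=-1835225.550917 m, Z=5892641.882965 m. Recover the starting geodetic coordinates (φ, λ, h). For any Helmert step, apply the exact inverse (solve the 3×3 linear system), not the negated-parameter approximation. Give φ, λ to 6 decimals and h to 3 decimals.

start: X=-1547930.3327, Y=-1835225.5509, Z=5892641.8830 m
→ Helmert⁻¹: X=-1548591.1791, Y=-1834970.6950, Z=5892369.1152
→ geod (Bowring, a=6378206.400): φ=67.96508300°, λ=-130.16210300°, h=3153.7800 m

φ=67.965083°, λ=-130.162103°, h=3153.780 m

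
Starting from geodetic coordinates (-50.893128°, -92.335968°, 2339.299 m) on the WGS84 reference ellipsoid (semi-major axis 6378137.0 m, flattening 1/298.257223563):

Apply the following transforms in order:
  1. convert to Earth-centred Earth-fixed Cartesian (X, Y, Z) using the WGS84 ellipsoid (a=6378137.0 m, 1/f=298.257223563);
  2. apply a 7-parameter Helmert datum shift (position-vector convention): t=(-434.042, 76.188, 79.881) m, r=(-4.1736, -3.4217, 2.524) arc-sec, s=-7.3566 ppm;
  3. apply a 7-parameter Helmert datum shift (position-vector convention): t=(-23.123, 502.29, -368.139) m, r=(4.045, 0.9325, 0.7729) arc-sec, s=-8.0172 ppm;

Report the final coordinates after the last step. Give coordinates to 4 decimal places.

X=-164701.3225 m, Y=-4028752.9865 m, Z=-4928081.0780 m

start: φ=-50.893128°, λ=-92.335968°, h=2339.299 m
→ ECEF (a=6378137.000, f=1/298.257223563): X=-164370.5613, Y=-4029387.7068, Z=-4927869.1086
→ Helmert 7p (PV): X=-164672.3409, Y=-4029383.5982, Z=-4927674.1712
→ Helmert 7p (PV): X=-164701.3225, Y=-4028752.9865, Z=-4928081.0780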